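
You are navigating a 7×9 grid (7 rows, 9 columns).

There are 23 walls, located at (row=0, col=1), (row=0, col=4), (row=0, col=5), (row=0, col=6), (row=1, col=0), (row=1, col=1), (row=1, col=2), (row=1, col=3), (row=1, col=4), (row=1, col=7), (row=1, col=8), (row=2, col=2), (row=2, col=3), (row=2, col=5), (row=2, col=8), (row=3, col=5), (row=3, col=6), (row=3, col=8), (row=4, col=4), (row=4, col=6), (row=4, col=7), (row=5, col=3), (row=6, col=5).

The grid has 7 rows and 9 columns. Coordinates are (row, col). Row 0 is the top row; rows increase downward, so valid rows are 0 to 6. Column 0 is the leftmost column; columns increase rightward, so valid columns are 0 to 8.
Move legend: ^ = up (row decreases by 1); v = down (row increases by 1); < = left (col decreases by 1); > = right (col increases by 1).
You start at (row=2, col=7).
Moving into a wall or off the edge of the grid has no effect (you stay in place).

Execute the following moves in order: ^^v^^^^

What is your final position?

Start: (row=2, col=7)
  ^ (up): blocked, stay at (row=2, col=7)
  ^ (up): blocked, stay at (row=2, col=7)
  v (down): (row=2, col=7) -> (row=3, col=7)
  ^ (up): (row=3, col=7) -> (row=2, col=7)
  [×3]^ (up): blocked, stay at (row=2, col=7)
Final: (row=2, col=7)

Answer: Final position: (row=2, col=7)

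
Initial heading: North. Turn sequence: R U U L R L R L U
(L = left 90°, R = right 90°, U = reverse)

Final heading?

Start: North
  R (right (90° clockwise)) -> East
  U (U-turn (180°)) -> West
  U (U-turn (180°)) -> East
  L (left (90° counter-clockwise)) -> North
  R (right (90° clockwise)) -> East
  L (left (90° counter-clockwise)) -> North
  R (right (90° clockwise)) -> East
  L (left (90° counter-clockwise)) -> North
  U (U-turn (180°)) -> South
Final: South

Answer: Final heading: South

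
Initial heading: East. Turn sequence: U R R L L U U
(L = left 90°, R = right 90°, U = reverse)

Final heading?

Answer: Final heading: West

Derivation:
Start: East
  U (U-turn (180°)) -> West
  R (right (90° clockwise)) -> North
  R (right (90° clockwise)) -> East
  L (left (90° counter-clockwise)) -> North
  L (left (90° counter-clockwise)) -> West
  U (U-turn (180°)) -> East
  U (U-turn (180°)) -> West
Final: West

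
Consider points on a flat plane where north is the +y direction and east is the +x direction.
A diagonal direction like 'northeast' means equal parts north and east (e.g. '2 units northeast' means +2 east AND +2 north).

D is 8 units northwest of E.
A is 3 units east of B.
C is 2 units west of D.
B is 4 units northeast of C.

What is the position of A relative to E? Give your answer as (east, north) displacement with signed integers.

Answer: A is at (east=-3, north=12) relative to E.

Derivation:
Place E at the origin (east=0, north=0).
  D is 8 units northwest of E: delta (east=-8, north=+8); D at (east=-8, north=8).
  C is 2 units west of D: delta (east=-2, north=+0); C at (east=-10, north=8).
  B is 4 units northeast of C: delta (east=+4, north=+4); B at (east=-6, north=12).
  A is 3 units east of B: delta (east=+3, north=+0); A at (east=-3, north=12).
Therefore A relative to E: (east=-3, north=12).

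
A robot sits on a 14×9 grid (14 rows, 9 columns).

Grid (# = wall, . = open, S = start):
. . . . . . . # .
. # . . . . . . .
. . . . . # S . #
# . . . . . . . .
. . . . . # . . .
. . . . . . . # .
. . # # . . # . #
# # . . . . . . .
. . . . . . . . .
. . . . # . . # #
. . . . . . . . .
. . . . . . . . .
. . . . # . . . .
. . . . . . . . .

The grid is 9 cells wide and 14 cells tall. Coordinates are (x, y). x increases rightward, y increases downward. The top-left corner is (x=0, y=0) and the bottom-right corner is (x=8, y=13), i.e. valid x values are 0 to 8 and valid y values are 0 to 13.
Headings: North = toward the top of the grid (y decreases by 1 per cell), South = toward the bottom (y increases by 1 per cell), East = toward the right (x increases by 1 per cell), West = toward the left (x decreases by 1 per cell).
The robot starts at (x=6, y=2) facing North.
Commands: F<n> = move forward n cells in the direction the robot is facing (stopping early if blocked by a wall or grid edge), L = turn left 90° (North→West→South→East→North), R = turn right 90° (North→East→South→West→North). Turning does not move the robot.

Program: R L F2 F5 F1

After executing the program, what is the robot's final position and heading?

Answer: Final position: (x=6, y=0), facing North

Derivation:
Start: (x=6, y=2), facing North
  R: turn right, now facing East
  L: turn left, now facing North
  F2: move forward 2, now at (x=6, y=0)
  F5: move forward 0/5 (blocked), now at (x=6, y=0)
  F1: move forward 0/1 (blocked), now at (x=6, y=0)
Final: (x=6, y=0), facing North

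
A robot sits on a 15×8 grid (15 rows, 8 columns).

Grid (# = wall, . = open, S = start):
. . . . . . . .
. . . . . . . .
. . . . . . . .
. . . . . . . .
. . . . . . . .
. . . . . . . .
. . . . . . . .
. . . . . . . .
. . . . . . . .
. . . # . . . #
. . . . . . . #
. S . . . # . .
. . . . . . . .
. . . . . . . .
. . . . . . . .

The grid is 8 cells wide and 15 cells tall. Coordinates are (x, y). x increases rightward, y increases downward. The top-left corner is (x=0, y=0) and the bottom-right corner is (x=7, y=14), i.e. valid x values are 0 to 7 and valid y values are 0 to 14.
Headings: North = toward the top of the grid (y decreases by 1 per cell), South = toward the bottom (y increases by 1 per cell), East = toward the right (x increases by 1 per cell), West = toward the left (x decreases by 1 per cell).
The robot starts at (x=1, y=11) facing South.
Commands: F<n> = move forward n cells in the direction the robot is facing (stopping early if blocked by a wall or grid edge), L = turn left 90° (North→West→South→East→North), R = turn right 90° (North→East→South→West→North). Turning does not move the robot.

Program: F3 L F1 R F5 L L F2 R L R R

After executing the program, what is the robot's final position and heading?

Start: (x=1, y=11), facing South
  F3: move forward 3, now at (x=1, y=14)
  L: turn left, now facing East
  F1: move forward 1, now at (x=2, y=14)
  R: turn right, now facing South
  F5: move forward 0/5 (blocked), now at (x=2, y=14)
  L: turn left, now facing East
  L: turn left, now facing North
  F2: move forward 2, now at (x=2, y=12)
  R: turn right, now facing East
  L: turn left, now facing North
  R: turn right, now facing East
  R: turn right, now facing South
Final: (x=2, y=12), facing South

Answer: Final position: (x=2, y=12), facing South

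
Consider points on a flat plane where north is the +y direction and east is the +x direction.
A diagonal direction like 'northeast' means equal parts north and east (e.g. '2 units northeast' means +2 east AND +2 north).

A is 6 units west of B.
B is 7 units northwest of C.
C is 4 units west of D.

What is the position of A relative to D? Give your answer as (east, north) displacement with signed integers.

Place D at the origin (east=0, north=0).
  C is 4 units west of D: delta (east=-4, north=+0); C at (east=-4, north=0).
  B is 7 units northwest of C: delta (east=-7, north=+7); B at (east=-11, north=7).
  A is 6 units west of B: delta (east=-6, north=+0); A at (east=-17, north=7).
Therefore A relative to D: (east=-17, north=7).

Answer: A is at (east=-17, north=7) relative to D.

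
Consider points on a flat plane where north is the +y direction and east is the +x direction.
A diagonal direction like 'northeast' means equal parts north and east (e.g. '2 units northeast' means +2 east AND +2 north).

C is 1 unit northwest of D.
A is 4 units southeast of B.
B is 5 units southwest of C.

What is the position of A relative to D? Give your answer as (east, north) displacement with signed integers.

Place D at the origin (east=0, north=0).
  C is 1 unit northwest of D: delta (east=-1, north=+1); C at (east=-1, north=1).
  B is 5 units southwest of C: delta (east=-5, north=-5); B at (east=-6, north=-4).
  A is 4 units southeast of B: delta (east=+4, north=-4); A at (east=-2, north=-8).
Therefore A relative to D: (east=-2, north=-8).

Answer: A is at (east=-2, north=-8) relative to D.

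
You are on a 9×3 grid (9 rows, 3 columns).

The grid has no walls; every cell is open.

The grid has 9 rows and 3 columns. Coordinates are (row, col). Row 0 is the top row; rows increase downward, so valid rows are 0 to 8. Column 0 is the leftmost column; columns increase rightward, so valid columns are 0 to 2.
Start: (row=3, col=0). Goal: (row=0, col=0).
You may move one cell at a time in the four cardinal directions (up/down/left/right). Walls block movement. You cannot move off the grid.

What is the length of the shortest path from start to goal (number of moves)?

BFS from (row=3, col=0) until reaching (row=0, col=0):
  Distance 0: (row=3, col=0)
  Distance 1: (row=2, col=0), (row=3, col=1), (row=4, col=0)
  Distance 2: (row=1, col=0), (row=2, col=1), (row=3, col=2), (row=4, col=1), (row=5, col=0)
  Distance 3: (row=0, col=0), (row=1, col=1), (row=2, col=2), (row=4, col=2), (row=5, col=1), (row=6, col=0)  <- goal reached here
One shortest path (3 moves): (row=3, col=0) -> (row=2, col=0) -> (row=1, col=0) -> (row=0, col=0)

Answer: Shortest path length: 3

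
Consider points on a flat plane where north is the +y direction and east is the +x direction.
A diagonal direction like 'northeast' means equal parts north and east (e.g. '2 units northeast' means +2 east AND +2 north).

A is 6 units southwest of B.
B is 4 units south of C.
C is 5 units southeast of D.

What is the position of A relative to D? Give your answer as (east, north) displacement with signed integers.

Answer: A is at (east=-1, north=-15) relative to D.

Derivation:
Place D at the origin (east=0, north=0).
  C is 5 units southeast of D: delta (east=+5, north=-5); C at (east=5, north=-5).
  B is 4 units south of C: delta (east=+0, north=-4); B at (east=5, north=-9).
  A is 6 units southwest of B: delta (east=-6, north=-6); A at (east=-1, north=-15).
Therefore A relative to D: (east=-1, north=-15).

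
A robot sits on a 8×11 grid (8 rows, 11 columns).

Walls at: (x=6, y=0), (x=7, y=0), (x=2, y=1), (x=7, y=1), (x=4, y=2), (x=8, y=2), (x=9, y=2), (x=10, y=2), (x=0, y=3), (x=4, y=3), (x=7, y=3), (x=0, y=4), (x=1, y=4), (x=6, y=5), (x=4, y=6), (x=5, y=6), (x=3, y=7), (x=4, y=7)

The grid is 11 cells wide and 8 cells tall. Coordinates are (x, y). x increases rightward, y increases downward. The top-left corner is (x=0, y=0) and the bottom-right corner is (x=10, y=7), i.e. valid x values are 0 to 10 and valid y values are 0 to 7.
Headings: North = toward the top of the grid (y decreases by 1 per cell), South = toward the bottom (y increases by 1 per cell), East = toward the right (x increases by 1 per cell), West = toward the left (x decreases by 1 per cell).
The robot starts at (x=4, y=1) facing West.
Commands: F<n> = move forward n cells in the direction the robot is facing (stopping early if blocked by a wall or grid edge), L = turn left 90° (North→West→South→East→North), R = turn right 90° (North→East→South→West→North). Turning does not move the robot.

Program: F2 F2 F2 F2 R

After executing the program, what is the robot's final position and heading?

Answer: Final position: (x=3, y=1), facing North

Derivation:
Start: (x=4, y=1), facing West
  F2: move forward 1/2 (blocked), now at (x=3, y=1)
  [×3]F2: move forward 0/2 (blocked), now at (x=3, y=1)
  R: turn right, now facing North
Final: (x=3, y=1), facing North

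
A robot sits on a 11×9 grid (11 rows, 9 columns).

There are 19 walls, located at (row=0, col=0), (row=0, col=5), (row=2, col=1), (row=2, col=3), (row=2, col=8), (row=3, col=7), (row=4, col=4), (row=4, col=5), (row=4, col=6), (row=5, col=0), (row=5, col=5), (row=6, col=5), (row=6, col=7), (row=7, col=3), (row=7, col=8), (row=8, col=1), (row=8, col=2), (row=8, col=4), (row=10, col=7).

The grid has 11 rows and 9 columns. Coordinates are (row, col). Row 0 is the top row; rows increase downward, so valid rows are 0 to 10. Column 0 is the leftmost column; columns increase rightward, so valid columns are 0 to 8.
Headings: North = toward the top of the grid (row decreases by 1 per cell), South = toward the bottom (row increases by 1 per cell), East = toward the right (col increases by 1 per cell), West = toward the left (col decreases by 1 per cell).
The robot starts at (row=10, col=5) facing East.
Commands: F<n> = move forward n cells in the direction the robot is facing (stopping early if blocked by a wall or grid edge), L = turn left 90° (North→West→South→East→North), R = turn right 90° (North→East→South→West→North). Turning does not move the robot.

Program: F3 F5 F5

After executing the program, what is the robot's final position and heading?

Answer: Final position: (row=10, col=6), facing East

Derivation:
Start: (row=10, col=5), facing East
  F3: move forward 1/3 (blocked), now at (row=10, col=6)
  F5: move forward 0/5 (blocked), now at (row=10, col=6)
  F5: move forward 0/5 (blocked), now at (row=10, col=6)
Final: (row=10, col=6), facing East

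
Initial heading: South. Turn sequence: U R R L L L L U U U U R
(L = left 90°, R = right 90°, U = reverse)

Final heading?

Start: South
  U (U-turn (180°)) -> North
  R (right (90° clockwise)) -> East
  R (right (90° clockwise)) -> South
  L (left (90° counter-clockwise)) -> East
  L (left (90° counter-clockwise)) -> North
  L (left (90° counter-clockwise)) -> West
  L (left (90° counter-clockwise)) -> South
  U (U-turn (180°)) -> North
  U (U-turn (180°)) -> South
  U (U-turn (180°)) -> North
  U (U-turn (180°)) -> South
  R (right (90° clockwise)) -> West
Final: West

Answer: Final heading: West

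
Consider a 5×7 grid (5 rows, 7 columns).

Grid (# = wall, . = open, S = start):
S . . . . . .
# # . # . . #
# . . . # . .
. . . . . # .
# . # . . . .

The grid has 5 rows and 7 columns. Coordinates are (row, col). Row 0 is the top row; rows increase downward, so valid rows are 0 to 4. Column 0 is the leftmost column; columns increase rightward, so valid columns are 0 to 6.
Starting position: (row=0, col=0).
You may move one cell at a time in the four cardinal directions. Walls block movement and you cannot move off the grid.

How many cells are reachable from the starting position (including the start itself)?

BFS flood-fill from (row=0, col=0):
  Distance 0: (row=0, col=0)
  Distance 1: (row=0, col=1)
  Distance 2: (row=0, col=2)
  Distance 3: (row=0, col=3), (row=1, col=2)
  Distance 4: (row=0, col=4), (row=2, col=2)
  Distance 5: (row=0, col=5), (row=1, col=4), (row=2, col=1), (row=2, col=3), (row=3, col=2)
  Distance 6: (row=0, col=6), (row=1, col=5), (row=3, col=1), (row=3, col=3)
  Distance 7: (row=2, col=5), (row=3, col=0), (row=3, col=4), (row=4, col=1), (row=4, col=3)
  Distance 8: (row=2, col=6), (row=4, col=4)
  Distance 9: (row=3, col=6), (row=4, col=5)
  Distance 10: (row=4, col=6)
Total reachable: 26 (grid has 26 open cells total)

Answer: Reachable cells: 26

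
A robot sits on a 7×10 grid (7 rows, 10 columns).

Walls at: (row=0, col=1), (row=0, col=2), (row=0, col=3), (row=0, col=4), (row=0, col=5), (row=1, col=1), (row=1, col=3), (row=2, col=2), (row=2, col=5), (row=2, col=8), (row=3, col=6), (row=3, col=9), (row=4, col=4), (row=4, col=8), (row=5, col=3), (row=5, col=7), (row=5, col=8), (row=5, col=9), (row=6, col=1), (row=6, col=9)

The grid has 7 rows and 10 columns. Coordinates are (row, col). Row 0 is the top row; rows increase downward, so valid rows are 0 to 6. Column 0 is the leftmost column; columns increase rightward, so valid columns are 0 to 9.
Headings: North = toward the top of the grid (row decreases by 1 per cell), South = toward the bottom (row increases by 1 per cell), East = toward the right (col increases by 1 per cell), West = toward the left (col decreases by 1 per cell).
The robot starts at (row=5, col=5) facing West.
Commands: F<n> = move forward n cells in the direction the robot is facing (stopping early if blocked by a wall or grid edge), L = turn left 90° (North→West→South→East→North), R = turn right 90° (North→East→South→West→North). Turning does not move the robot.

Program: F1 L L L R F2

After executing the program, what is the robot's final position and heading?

Answer: Final position: (row=5, col=6), facing East

Derivation:
Start: (row=5, col=5), facing West
  F1: move forward 1, now at (row=5, col=4)
  L: turn left, now facing South
  L: turn left, now facing East
  L: turn left, now facing North
  R: turn right, now facing East
  F2: move forward 2, now at (row=5, col=6)
Final: (row=5, col=6), facing East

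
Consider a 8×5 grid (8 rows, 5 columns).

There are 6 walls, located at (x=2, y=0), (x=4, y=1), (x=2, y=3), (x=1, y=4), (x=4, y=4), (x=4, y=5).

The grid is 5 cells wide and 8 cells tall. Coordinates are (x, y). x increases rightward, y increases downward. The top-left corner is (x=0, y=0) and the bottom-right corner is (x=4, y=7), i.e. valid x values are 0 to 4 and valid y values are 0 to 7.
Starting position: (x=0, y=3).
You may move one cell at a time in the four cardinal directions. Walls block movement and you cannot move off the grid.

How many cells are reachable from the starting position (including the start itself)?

BFS flood-fill from (x=0, y=3):
  Distance 0: (x=0, y=3)
  Distance 1: (x=0, y=2), (x=1, y=3), (x=0, y=4)
  Distance 2: (x=0, y=1), (x=1, y=2), (x=0, y=5)
  Distance 3: (x=0, y=0), (x=1, y=1), (x=2, y=2), (x=1, y=5), (x=0, y=6)
  Distance 4: (x=1, y=0), (x=2, y=1), (x=3, y=2), (x=2, y=5), (x=1, y=6), (x=0, y=7)
  Distance 5: (x=3, y=1), (x=4, y=2), (x=3, y=3), (x=2, y=4), (x=3, y=5), (x=2, y=6), (x=1, y=7)
  Distance 6: (x=3, y=0), (x=4, y=3), (x=3, y=4), (x=3, y=6), (x=2, y=7)
  Distance 7: (x=4, y=0), (x=4, y=6), (x=3, y=7)
  Distance 8: (x=4, y=7)
Total reachable: 34 (grid has 34 open cells total)

Answer: Reachable cells: 34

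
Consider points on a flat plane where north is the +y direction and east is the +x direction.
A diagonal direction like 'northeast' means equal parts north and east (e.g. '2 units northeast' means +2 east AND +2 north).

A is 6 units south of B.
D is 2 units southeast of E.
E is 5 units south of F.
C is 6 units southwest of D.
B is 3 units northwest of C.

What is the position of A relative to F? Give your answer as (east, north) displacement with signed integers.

Place F at the origin (east=0, north=0).
  E is 5 units south of F: delta (east=+0, north=-5); E at (east=0, north=-5).
  D is 2 units southeast of E: delta (east=+2, north=-2); D at (east=2, north=-7).
  C is 6 units southwest of D: delta (east=-6, north=-6); C at (east=-4, north=-13).
  B is 3 units northwest of C: delta (east=-3, north=+3); B at (east=-7, north=-10).
  A is 6 units south of B: delta (east=+0, north=-6); A at (east=-7, north=-16).
Therefore A relative to F: (east=-7, north=-16).

Answer: A is at (east=-7, north=-16) relative to F.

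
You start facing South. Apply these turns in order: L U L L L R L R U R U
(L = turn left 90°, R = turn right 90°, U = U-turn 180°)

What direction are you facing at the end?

Start: South
  L (left (90° counter-clockwise)) -> East
  U (U-turn (180°)) -> West
  L (left (90° counter-clockwise)) -> South
  L (left (90° counter-clockwise)) -> East
  L (left (90° counter-clockwise)) -> North
  R (right (90° clockwise)) -> East
  L (left (90° counter-clockwise)) -> North
  R (right (90° clockwise)) -> East
  U (U-turn (180°)) -> West
  R (right (90° clockwise)) -> North
  U (U-turn (180°)) -> South
Final: South

Answer: Final heading: South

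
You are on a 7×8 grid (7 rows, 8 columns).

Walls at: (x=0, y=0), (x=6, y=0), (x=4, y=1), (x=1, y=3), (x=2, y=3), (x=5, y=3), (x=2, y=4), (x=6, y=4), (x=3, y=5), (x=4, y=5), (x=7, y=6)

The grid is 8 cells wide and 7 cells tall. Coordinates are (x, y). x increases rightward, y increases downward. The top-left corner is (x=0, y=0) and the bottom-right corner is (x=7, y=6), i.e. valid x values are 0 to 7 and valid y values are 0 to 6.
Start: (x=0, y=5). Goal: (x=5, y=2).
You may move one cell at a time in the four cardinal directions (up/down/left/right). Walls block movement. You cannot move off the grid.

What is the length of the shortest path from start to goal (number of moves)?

BFS from (x=0, y=5) until reaching (x=5, y=2):
  Distance 0: (x=0, y=5)
  Distance 1: (x=0, y=4), (x=1, y=5), (x=0, y=6)
  Distance 2: (x=0, y=3), (x=1, y=4), (x=2, y=5), (x=1, y=6)
  Distance 3: (x=0, y=2), (x=2, y=6)
  Distance 4: (x=0, y=1), (x=1, y=2), (x=3, y=6)
  Distance 5: (x=1, y=1), (x=2, y=2), (x=4, y=6)
  Distance 6: (x=1, y=0), (x=2, y=1), (x=3, y=2), (x=5, y=6)
  Distance 7: (x=2, y=0), (x=3, y=1), (x=4, y=2), (x=3, y=3), (x=5, y=5), (x=6, y=6)
  Distance 8: (x=3, y=0), (x=5, y=2), (x=4, y=3), (x=3, y=4), (x=5, y=4), (x=6, y=5)  <- goal reached here
One shortest path (8 moves): (x=0, y=5) -> (x=0, y=4) -> (x=0, y=3) -> (x=0, y=2) -> (x=1, y=2) -> (x=2, y=2) -> (x=3, y=2) -> (x=4, y=2) -> (x=5, y=2)

Answer: Shortest path length: 8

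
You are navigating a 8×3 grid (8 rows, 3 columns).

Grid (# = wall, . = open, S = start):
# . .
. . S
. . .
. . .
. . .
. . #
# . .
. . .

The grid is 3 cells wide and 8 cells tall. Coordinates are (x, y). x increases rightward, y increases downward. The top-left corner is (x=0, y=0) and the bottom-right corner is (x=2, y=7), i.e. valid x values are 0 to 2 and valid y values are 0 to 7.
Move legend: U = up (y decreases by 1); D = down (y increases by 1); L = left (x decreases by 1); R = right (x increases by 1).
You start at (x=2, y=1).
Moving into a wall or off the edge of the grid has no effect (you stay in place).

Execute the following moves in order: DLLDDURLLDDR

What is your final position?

Start: (x=2, y=1)
  D (down): (x=2, y=1) -> (x=2, y=2)
  L (left): (x=2, y=2) -> (x=1, y=2)
  L (left): (x=1, y=2) -> (x=0, y=2)
  D (down): (x=0, y=2) -> (x=0, y=3)
  D (down): (x=0, y=3) -> (x=0, y=4)
  U (up): (x=0, y=4) -> (x=0, y=3)
  R (right): (x=0, y=3) -> (x=1, y=3)
  L (left): (x=1, y=3) -> (x=0, y=3)
  L (left): blocked, stay at (x=0, y=3)
  D (down): (x=0, y=3) -> (x=0, y=4)
  D (down): (x=0, y=4) -> (x=0, y=5)
  R (right): (x=0, y=5) -> (x=1, y=5)
Final: (x=1, y=5)

Answer: Final position: (x=1, y=5)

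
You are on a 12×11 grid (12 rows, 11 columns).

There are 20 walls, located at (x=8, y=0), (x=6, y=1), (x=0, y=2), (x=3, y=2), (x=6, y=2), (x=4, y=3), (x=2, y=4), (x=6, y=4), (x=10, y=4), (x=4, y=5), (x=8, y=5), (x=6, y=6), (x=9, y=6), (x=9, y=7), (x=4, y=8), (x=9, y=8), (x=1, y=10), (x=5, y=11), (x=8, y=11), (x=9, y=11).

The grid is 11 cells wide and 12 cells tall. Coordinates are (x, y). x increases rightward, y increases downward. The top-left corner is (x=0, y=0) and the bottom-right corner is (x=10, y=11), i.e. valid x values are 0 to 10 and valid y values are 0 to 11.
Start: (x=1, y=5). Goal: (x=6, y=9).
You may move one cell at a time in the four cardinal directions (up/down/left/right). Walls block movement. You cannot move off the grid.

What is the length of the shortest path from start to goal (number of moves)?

BFS from (x=1, y=5) until reaching (x=6, y=9):
  Distance 0: (x=1, y=5)
  Distance 1: (x=1, y=4), (x=0, y=5), (x=2, y=5), (x=1, y=6)
  Distance 2: (x=1, y=3), (x=0, y=4), (x=3, y=5), (x=0, y=6), (x=2, y=6), (x=1, y=7)
  Distance 3: (x=1, y=2), (x=0, y=3), (x=2, y=3), (x=3, y=4), (x=3, y=6), (x=0, y=7), (x=2, y=7), (x=1, y=8)
  Distance 4: (x=1, y=1), (x=2, y=2), (x=3, y=3), (x=4, y=4), (x=4, y=6), (x=3, y=7), (x=0, y=8), (x=2, y=8), (x=1, y=9)
  Distance 5: (x=1, y=0), (x=0, y=1), (x=2, y=1), (x=5, y=4), (x=5, y=6), (x=4, y=7), (x=3, y=8), (x=0, y=9), (x=2, y=9)
  Distance 6: (x=0, y=0), (x=2, y=0), (x=3, y=1), (x=5, y=3), (x=5, y=5), (x=5, y=7), (x=3, y=9), (x=0, y=10), (x=2, y=10)
  Distance 7: (x=3, y=0), (x=4, y=1), (x=5, y=2), (x=6, y=3), (x=6, y=5), (x=6, y=7), (x=5, y=8), (x=4, y=9), (x=3, y=10), (x=0, y=11), (x=2, y=11)
  Distance 8: (x=4, y=0), (x=5, y=1), (x=4, y=2), (x=7, y=3), (x=7, y=5), (x=7, y=7), (x=6, y=8), (x=5, y=9), (x=4, y=10), (x=1, y=11), (x=3, y=11)
  Distance 9: (x=5, y=0), (x=7, y=2), (x=8, y=3), (x=7, y=4), (x=7, y=6), (x=8, y=7), (x=7, y=8), (x=6, y=9), (x=5, y=10), (x=4, y=11)  <- goal reached here
One shortest path (9 moves): (x=1, y=5) -> (x=2, y=5) -> (x=3, y=5) -> (x=3, y=6) -> (x=4, y=6) -> (x=5, y=6) -> (x=5, y=7) -> (x=6, y=7) -> (x=6, y=8) -> (x=6, y=9)

Answer: Shortest path length: 9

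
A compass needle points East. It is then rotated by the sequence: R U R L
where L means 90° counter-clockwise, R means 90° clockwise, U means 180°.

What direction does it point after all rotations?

Start: East
  R (right (90° clockwise)) -> South
  U (U-turn (180°)) -> North
  R (right (90° clockwise)) -> East
  L (left (90° counter-clockwise)) -> North
Final: North

Answer: Final heading: North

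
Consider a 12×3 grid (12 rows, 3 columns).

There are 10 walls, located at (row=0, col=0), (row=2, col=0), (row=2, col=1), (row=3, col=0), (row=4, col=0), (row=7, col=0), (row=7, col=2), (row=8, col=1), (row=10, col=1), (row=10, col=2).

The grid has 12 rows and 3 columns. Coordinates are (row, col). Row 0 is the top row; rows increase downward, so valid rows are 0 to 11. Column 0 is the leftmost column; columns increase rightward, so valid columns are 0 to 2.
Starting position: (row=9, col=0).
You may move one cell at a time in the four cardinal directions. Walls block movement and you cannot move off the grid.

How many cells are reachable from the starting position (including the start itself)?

Answer: Reachable cells: 9

Derivation:
BFS flood-fill from (row=9, col=0):
  Distance 0: (row=9, col=0)
  Distance 1: (row=8, col=0), (row=9, col=1), (row=10, col=0)
  Distance 2: (row=9, col=2), (row=11, col=0)
  Distance 3: (row=8, col=2), (row=11, col=1)
  Distance 4: (row=11, col=2)
Total reachable: 9 (grid has 26 open cells total)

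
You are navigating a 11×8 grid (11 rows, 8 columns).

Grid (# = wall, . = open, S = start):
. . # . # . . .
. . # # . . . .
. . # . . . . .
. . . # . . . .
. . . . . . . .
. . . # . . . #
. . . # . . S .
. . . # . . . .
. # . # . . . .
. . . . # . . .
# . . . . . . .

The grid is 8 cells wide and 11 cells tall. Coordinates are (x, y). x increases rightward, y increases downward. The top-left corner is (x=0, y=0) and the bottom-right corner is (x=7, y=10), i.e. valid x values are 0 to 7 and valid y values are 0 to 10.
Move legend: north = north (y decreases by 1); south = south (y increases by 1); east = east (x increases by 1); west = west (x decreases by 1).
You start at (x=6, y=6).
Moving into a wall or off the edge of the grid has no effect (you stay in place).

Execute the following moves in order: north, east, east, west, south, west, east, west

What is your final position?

Start: (x=6, y=6)
  north (north): (x=6, y=6) -> (x=6, y=5)
  east (east): blocked, stay at (x=6, y=5)
  east (east): blocked, stay at (x=6, y=5)
  west (west): (x=6, y=5) -> (x=5, y=5)
  south (south): (x=5, y=5) -> (x=5, y=6)
  west (west): (x=5, y=6) -> (x=4, y=6)
  east (east): (x=4, y=6) -> (x=5, y=6)
  west (west): (x=5, y=6) -> (x=4, y=6)
Final: (x=4, y=6)

Answer: Final position: (x=4, y=6)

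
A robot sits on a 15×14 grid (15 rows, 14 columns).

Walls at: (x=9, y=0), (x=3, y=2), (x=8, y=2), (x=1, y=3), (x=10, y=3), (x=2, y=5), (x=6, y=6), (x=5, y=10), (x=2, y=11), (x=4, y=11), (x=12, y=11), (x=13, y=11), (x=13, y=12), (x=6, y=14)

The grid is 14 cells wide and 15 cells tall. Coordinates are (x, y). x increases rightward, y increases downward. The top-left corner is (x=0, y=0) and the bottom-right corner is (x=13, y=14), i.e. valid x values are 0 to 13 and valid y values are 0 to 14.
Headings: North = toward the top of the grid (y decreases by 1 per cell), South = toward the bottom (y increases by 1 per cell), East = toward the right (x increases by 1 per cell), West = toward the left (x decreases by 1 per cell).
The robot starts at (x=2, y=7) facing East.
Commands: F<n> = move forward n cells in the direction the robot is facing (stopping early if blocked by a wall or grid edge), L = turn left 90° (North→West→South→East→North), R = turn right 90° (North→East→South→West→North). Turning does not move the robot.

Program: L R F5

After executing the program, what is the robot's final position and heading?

Start: (x=2, y=7), facing East
  L: turn left, now facing North
  R: turn right, now facing East
  F5: move forward 5, now at (x=7, y=7)
Final: (x=7, y=7), facing East

Answer: Final position: (x=7, y=7), facing East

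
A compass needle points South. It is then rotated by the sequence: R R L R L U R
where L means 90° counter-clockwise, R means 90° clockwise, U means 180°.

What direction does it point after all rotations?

Answer: Final heading: South

Derivation:
Start: South
  R (right (90° clockwise)) -> West
  R (right (90° clockwise)) -> North
  L (left (90° counter-clockwise)) -> West
  R (right (90° clockwise)) -> North
  L (left (90° counter-clockwise)) -> West
  U (U-turn (180°)) -> East
  R (right (90° clockwise)) -> South
Final: South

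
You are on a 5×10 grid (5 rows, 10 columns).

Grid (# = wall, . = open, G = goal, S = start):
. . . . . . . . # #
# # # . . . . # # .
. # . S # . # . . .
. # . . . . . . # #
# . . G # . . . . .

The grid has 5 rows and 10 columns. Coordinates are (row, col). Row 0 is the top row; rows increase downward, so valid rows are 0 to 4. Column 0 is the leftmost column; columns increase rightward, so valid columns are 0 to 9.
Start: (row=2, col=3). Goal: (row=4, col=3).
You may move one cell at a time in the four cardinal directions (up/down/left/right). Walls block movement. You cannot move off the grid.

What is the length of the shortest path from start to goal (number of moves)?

Answer: Shortest path length: 2

Derivation:
BFS from (row=2, col=3) until reaching (row=4, col=3):
  Distance 0: (row=2, col=3)
  Distance 1: (row=1, col=3), (row=2, col=2), (row=3, col=3)
  Distance 2: (row=0, col=3), (row=1, col=4), (row=3, col=2), (row=3, col=4), (row=4, col=3)  <- goal reached here
One shortest path (2 moves): (row=2, col=3) -> (row=3, col=3) -> (row=4, col=3)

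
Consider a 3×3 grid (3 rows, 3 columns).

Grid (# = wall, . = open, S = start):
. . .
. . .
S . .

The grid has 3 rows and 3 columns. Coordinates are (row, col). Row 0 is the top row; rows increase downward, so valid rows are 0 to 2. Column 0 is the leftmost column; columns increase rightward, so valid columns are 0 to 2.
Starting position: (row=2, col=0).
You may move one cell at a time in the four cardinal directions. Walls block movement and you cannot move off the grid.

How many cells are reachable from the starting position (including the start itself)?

Answer: Reachable cells: 9

Derivation:
BFS flood-fill from (row=2, col=0):
  Distance 0: (row=2, col=0)
  Distance 1: (row=1, col=0), (row=2, col=1)
  Distance 2: (row=0, col=0), (row=1, col=1), (row=2, col=2)
  Distance 3: (row=0, col=1), (row=1, col=2)
  Distance 4: (row=0, col=2)
Total reachable: 9 (grid has 9 open cells total)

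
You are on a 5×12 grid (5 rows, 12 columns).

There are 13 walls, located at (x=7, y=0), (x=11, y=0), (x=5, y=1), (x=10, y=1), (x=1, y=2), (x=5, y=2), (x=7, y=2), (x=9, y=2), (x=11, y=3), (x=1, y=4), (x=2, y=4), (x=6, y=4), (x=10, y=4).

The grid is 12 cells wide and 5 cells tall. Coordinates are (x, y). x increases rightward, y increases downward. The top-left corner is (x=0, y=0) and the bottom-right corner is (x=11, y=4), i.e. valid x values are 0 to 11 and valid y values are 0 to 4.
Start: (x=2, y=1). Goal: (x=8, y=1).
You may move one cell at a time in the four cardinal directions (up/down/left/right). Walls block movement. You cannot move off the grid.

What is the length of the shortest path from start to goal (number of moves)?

BFS from (x=2, y=1) until reaching (x=8, y=1):
  Distance 0: (x=2, y=1)
  Distance 1: (x=2, y=0), (x=1, y=1), (x=3, y=1), (x=2, y=2)
  Distance 2: (x=1, y=0), (x=3, y=0), (x=0, y=1), (x=4, y=1), (x=3, y=2), (x=2, y=3)
  Distance 3: (x=0, y=0), (x=4, y=0), (x=0, y=2), (x=4, y=2), (x=1, y=3), (x=3, y=3)
  Distance 4: (x=5, y=0), (x=0, y=3), (x=4, y=3), (x=3, y=4)
  Distance 5: (x=6, y=0), (x=5, y=3), (x=0, y=4), (x=4, y=4)
  Distance 6: (x=6, y=1), (x=6, y=3), (x=5, y=4)
  Distance 7: (x=7, y=1), (x=6, y=2), (x=7, y=3)
  Distance 8: (x=8, y=1), (x=8, y=3), (x=7, y=4)  <- goal reached here
One shortest path (8 moves): (x=2, y=1) -> (x=3, y=1) -> (x=4, y=1) -> (x=4, y=0) -> (x=5, y=0) -> (x=6, y=0) -> (x=6, y=1) -> (x=7, y=1) -> (x=8, y=1)

Answer: Shortest path length: 8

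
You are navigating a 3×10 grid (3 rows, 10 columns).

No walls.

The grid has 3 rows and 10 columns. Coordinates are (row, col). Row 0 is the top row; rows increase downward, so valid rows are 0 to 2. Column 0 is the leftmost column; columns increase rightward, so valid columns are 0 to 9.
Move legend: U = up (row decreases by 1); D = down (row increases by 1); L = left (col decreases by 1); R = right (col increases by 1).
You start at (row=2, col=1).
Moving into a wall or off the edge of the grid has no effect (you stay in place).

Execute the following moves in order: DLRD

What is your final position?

Start: (row=2, col=1)
  D (down): blocked, stay at (row=2, col=1)
  L (left): (row=2, col=1) -> (row=2, col=0)
  R (right): (row=2, col=0) -> (row=2, col=1)
  D (down): blocked, stay at (row=2, col=1)
Final: (row=2, col=1)

Answer: Final position: (row=2, col=1)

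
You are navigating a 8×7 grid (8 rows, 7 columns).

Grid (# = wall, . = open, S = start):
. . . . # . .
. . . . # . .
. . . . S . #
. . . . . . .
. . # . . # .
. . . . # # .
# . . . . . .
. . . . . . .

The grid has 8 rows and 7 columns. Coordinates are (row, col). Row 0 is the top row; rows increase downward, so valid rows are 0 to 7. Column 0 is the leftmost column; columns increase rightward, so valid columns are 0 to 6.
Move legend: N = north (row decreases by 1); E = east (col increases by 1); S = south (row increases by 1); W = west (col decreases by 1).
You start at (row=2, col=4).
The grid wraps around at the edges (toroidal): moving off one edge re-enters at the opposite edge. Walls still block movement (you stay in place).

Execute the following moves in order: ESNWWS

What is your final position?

Answer: Final position: (row=3, col=3)

Derivation:
Start: (row=2, col=4)
  E (east): (row=2, col=4) -> (row=2, col=5)
  S (south): (row=2, col=5) -> (row=3, col=5)
  N (north): (row=3, col=5) -> (row=2, col=5)
  W (west): (row=2, col=5) -> (row=2, col=4)
  W (west): (row=2, col=4) -> (row=2, col=3)
  S (south): (row=2, col=3) -> (row=3, col=3)
Final: (row=3, col=3)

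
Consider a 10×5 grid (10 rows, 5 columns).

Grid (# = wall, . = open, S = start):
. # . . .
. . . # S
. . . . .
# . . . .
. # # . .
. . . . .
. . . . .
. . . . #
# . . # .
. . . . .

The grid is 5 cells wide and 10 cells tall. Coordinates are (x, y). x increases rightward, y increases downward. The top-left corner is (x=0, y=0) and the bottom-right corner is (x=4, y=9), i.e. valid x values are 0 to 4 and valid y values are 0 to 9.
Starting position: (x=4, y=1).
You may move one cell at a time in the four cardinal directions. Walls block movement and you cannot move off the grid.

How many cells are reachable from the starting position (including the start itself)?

BFS flood-fill from (x=4, y=1):
  Distance 0: (x=4, y=1)
  Distance 1: (x=4, y=0), (x=4, y=2)
  Distance 2: (x=3, y=0), (x=3, y=2), (x=4, y=3)
  Distance 3: (x=2, y=0), (x=2, y=2), (x=3, y=3), (x=4, y=4)
  Distance 4: (x=2, y=1), (x=1, y=2), (x=2, y=3), (x=3, y=4), (x=4, y=5)
  Distance 5: (x=1, y=1), (x=0, y=2), (x=1, y=3), (x=3, y=5), (x=4, y=6)
  Distance 6: (x=0, y=1), (x=2, y=5), (x=3, y=6)
  Distance 7: (x=0, y=0), (x=1, y=5), (x=2, y=6), (x=3, y=7)
  Distance 8: (x=0, y=5), (x=1, y=6), (x=2, y=7)
  Distance 9: (x=0, y=4), (x=0, y=6), (x=1, y=7), (x=2, y=8)
  Distance 10: (x=0, y=7), (x=1, y=8), (x=2, y=9)
  Distance 11: (x=1, y=9), (x=3, y=9)
  Distance 12: (x=0, y=9), (x=4, y=9)
  Distance 13: (x=4, y=8)
Total reachable: 42 (grid has 42 open cells total)

Answer: Reachable cells: 42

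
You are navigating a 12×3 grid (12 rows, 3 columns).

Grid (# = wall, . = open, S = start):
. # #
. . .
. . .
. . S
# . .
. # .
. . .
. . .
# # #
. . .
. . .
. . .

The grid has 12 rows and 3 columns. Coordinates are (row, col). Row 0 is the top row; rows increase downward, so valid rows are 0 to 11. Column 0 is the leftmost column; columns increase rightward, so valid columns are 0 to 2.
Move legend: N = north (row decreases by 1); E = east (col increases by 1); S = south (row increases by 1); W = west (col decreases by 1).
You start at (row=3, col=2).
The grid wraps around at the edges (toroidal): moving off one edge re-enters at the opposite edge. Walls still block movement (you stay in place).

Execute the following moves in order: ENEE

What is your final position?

Answer: Final position: (row=2, col=2)

Derivation:
Start: (row=3, col=2)
  E (east): (row=3, col=2) -> (row=3, col=0)
  N (north): (row=3, col=0) -> (row=2, col=0)
  E (east): (row=2, col=0) -> (row=2, col=1)
  E (east): (row=2, col=1) -> (row=2, col=2)
Final: (row=2, col=2)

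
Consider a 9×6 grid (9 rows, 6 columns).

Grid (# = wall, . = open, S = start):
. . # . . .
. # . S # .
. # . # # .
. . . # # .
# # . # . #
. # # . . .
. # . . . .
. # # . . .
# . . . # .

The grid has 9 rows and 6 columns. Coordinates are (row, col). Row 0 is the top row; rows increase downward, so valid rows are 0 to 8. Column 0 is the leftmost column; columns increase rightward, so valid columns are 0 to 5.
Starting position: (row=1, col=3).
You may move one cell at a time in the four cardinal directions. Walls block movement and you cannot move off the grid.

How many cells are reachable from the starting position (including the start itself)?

Answer: Reachable cells: 17

Derivation:
BFS flood-fill from (row=1, col=3):
  Distance 0: (row=1, col=3)
  Distance 1: (row=0, col=3), (row=1, col=2)
  Distance 2: (row=0, col=4), (row=2, col=2)
  Distance 3: (row=0, col=5), (row=3, col=2)
  Distance 4: (row=1, col=5), (row=3, col=1), (row=4, col=2)
  Distance 5: (row=2, col=5), (row=3, col=0)
  Distance 6: (row=2, col=0), (row=3, col=5)
  Distance 7: (row=1, col=0)
  Distance 8: (row=0, col=0)
  Distance 9: (row=0, col=1)
Total reachable: 17 (grid has 35 open cells total)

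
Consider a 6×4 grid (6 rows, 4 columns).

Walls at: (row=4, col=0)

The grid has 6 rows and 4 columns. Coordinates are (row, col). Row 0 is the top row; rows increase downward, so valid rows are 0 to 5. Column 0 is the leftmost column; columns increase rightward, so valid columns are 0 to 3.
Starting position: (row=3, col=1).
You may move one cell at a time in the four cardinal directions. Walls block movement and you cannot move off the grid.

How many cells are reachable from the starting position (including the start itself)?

BFS flood-fill from (row=3, col=1):
  Distance 0: (row=3, col=1)
  Distance 1: (row=2, col=1), (row=3, col=0), (row=3, col=2), (row=4, col=1)
  Distance 2: (row=1, col=1), (row=2, col=0), (row=2, col=2), (row=3, col=3), (row=4, col=2), (row=5, col=1)
  Distance 3: (row=0, col=1), (row=1, col=0), (row=1, col=2), (row=2, col=3), (row=4, col=3), (row=5, col=0), (row=5, col=2)
  Distance 4: (row=0, col=0), (row=0, col=2), (row=1, col=3), (row=5, col=3)
  Distance 5: (row=0, col=3)
Total reachable: 23 (grid has 23 open cells total)

Answer: Reachable cells: 23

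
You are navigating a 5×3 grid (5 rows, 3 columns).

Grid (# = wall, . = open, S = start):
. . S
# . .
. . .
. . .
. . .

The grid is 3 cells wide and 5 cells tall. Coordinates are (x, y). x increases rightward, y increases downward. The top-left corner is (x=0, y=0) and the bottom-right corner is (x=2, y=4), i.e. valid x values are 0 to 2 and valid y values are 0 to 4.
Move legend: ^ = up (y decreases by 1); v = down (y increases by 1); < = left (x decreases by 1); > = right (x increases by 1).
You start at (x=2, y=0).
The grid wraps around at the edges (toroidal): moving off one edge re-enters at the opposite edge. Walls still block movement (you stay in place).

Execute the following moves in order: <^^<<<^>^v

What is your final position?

Start: (x=2, y=0)
  < (left): (x=2, y=0) -> (x=1, y=0)
  ^ (up): (x=1, y=0) -> (x=1, y=4)
  ^ (up): (x=1, y=4) -> (x=1, y=3)
  < (left): (x=1, y=3) -> (x=0, y=3)
  < (left): (x=0, y=3) -> (x=2, y=3)
  < (left): (x=2, y=3) -> (x=1, y=3)
  ^ (up): (x=1, y=3) -> (x=1, y=2)
  > (right): (x=1, y=2) -> (x=2, y=2)
  ^ (up): (x=2, y=2) -> (x=2, y=1)
  v (down): (x=2, y=1) -> (x=2, y=2)
Final: (x=2, y=2)

Answer: Final position: (x=2, y=2)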